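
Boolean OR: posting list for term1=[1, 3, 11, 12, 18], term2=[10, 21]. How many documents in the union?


Boolean OR: find union of posting lists
term1 docs: [1, 3, 11, 12, 18]
term2 docs: [10, 21]
Union: [1, 3, 10, 11, 12, 18, 21]
|union| = 7

7


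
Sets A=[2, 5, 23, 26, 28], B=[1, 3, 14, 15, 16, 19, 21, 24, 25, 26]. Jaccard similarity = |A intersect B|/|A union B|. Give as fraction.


A intersect B = [26]
|A intersect B| = 1
A union B = [1, 2, 3, 5, 14, 15, 16, 19, 21, 23, 24, 25, 26, 28]
|A union B| = 14
Jaccard = 1/14 = 1/14

1/14


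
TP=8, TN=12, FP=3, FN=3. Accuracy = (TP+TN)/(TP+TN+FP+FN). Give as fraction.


Accuracy = (TP + TN) / (TP + TN + FP + FN)
TP + TN = 8 + 12 = 20
Total = 8 + 12 + 3 + 3 = 26
Accuracy = 20 / 26 = 10/13

10/13


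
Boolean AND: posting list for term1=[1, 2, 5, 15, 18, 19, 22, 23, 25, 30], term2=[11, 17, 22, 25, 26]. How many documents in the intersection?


Boolean AND: find intersection of posting lists
term1 docs: [1, 2, 5, 15, 18, 19, 22, 23, 25, 30]
term2 docs: [11, 17, 22, 25, 26]
Intersection: [22, 25]
|intersection| = 2

2


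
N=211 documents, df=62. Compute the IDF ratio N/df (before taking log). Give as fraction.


IDF ratio = N / df
= 211 / 62
= 211/62

211/62


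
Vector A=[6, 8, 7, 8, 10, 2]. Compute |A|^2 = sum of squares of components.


|A|^2 = sum of squared components
A[0]^2 = 6^2 = 36
A[1]^2 = 8^2 = 64
A[2]^2 = 7^2 = 49
A[3]^2 = 8^2 = 64
A[4]^2 = 10^2 = 100
A[5]^2 = 2^2 = 4
Sum = 36 + 64 + 49 + 64 + 100 + 4 = 317

317


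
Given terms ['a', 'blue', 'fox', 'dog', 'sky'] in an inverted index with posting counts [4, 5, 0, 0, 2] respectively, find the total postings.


Summing posting list sizes:
'a': 4 postings
'blue': 5 postings
'fox': 0 postings
'dog': 0 postings
'sky': 2 postings
Total = 4 + 5 + 0 + 0 + 2 = 11

11


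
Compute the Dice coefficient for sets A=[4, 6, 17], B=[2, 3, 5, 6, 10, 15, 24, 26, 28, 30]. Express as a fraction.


A intersect B = [6]
|A intersect B| = 1
|A| = 3, |B| = 10
Dice = 2*1 / (3+10)
= 2 / 13 = 2/13

2/13


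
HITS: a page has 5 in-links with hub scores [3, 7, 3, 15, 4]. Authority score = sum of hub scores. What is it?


Authority = sum of hub scores of in-linkers
In-link 1: hub score = 3
In-link 2: hub score = 7
In-link 3: hub score = 3
In-link 4: hub score = 15
In-link 5: hub score = 4
Authority = 3 + 7 + 3 + 15 + 4 = 32

32


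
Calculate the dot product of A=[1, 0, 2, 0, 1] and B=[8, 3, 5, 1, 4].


Dot product = sum of element-wise products
A[0]*B[0] = 1*8 = 8
A[1]*B[1] = 0*3 = 0
A[2]*B[2] = 2*5 = 10
A[3]*B[3] = 0*1 = 0
A[4]*B[4] = 1*4 = 4
Sum = 8 + 0 + 10 + 0 + 4 = 22

22


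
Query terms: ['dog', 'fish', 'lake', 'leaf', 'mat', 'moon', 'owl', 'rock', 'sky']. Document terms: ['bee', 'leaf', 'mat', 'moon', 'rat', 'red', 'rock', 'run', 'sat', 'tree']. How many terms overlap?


Query terms: ['dog', 'fish', 'lake', 'leaf', 'mat', 'moon', 'owl', 'rock', 'sky']
Document terms: ['bee', 'leaf', 'mat', 'moon', 'rat', 'red', 'rock', 'run', 'sat', 'tree']
Common terms: ['leaf', 'mat', 'moon', 'rock']
Overlap count = 4

4


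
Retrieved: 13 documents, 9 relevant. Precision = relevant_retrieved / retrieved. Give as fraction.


Precision = relevant_retrieved / total_retrieved
= 9 / 13
= 9 / (9 + 4)
= 9/13

9/13


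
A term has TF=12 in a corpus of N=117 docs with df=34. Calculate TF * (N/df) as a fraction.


TF * (N/df)
= 12 * (117/34)
= 12 * 117/34
= 702/17

702/17


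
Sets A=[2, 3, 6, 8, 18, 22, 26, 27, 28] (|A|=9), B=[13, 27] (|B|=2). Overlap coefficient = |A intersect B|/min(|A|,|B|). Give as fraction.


A intersect B = [27]
|A intersect B| = 1
min(|A|, |B|) = min(9, 2) = 2
Overlap = 1 / 2 = 1/2

1/2


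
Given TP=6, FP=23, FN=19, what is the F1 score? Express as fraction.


F1 = 2 * P * R / (P + R)
P = TP/(TP+FP) = 6/29 = 6/29
R = TP/(TP+FN) = 6/25 = 6/25
2 * P * R = 2 * 6/29 * 6/25 = 72/725
P + R = 6/29 + 6/25 = 324/725
F1 = 72/725 / 324/725 = 2/9

2/9


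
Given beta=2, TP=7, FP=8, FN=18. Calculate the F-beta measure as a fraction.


P = TP/(TP+FP) = 7/15 = 7/15
R = TP/(TP+FN) = 7/25 = 7/25
beta^2 = 2^2 = 4
(1 + beta^2) = 5
Numerator = (1+beta^2)*P*R = 49/75
Denominator = beta^2*P + R = 28/15 + 7/25 = 161/75
F_beta = 7/23

7/23


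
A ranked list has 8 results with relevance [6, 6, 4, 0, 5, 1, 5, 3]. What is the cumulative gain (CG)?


Cumulative Gain = sum of relevance scores
Position 1: rel=6, running sum=6
Position 2: rel=6, running sum=12
Position 3: rel=4, running sum=16
Position 4: rel=0, running sum=16
Position 5: rel=5, running sum=21
Position 6: rel=1, running sum=22
Position 7: rel=5, running sum=27
Position 8: rel=3, running sum=30
CG = 30

30


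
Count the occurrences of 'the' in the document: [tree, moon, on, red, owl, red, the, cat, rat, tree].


Document has 10 words
Scanning for 'the':
Found at positions: [6]
Count = 1

1


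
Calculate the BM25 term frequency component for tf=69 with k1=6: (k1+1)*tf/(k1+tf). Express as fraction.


BM25 TF component = (k1+1)*tf / (k1+tf)
k1 = 6, tf = 69
Numerator = (6+1)*69 = 483
Denominator = 6 + 69 = 75
= 483/75 = 161/25

161/25


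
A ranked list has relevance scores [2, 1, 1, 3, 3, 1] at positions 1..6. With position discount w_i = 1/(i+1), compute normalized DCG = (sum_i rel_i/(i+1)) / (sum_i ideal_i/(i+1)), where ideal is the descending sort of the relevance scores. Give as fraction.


Position discount weights w_i = 1/(i+1) for i=1..6:
Weights = [1/2, 1/3, 1/4, 1/5, 1/6, 1/7]
Actual relevance: [2, 1, 1, 3, 3, 1]
DCG = 2/2 + 1/3 + 1/4 + 3/5 + 3/6 + 1/7 = 1187/420
Ideal relevance (sorted desc): [3, 3, 2, 1, 1, 1]
Ideal DCG = 3/2 + 3/3 + 2/4 + 1/5 + 1/6 + 1/7 = 737/210
nDCG = DCG / ideal_DCG = 1187/420 / 737/210 = 1187/1474

1187/1474


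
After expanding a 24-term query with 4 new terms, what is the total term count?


Original terms: 24
Expansion terms: 4
Total = 24 + 4 = 28

28


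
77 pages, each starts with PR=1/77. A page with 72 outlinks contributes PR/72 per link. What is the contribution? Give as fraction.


Initial PR = 1/77 = 1/77
Outlinks = 72
Contribution per link = PR / outlinks
= 1/77 / 72
= 1/5544

1/5544


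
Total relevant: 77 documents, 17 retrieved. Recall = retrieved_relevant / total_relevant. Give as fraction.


Recall = retrieved_relevant / total_relevant
= 17 / 77
= 17 / (17 + 60)
= 17/77

17/77


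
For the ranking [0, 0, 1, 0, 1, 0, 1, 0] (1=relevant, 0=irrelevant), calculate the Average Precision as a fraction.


Computing P@k for each relevant position:
Position 1: not relevant
Position 2: not relevant
Position 3: relevant, P@3 = 1/3 = 1/3
Position 4: not relevant
Position 5: relevant, P@5 = 2/5 = 2/5
Position 6: not relevant
Position 7: relevant, P@7 = 3/7 = 3/7
Position 8: not relevant
Sum of P@k = 1/3 + 2/5 + 3/7 = 122/105
AP = 122/105 / 3 = 122/315

122/315


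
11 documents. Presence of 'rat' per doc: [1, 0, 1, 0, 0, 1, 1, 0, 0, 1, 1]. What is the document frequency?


Checking each document for 'rat':
Doc 1: present
Doc 2: absent
Doc 3: present
Doc 4: absent
Doc 5: absent
Doc 6: present
Doc 7: present
Doc 8: absent
Doc 9: absent
Doc 10: present
Doc 11: present
df = sum of presences = 1 + 0 + 1 + 0 + 0 + 1 + 1 + 0 + 0 + 1 + 1 = 6

6


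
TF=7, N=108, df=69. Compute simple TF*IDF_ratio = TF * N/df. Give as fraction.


TF * (N/df)
= 7 * (108/69)
= 7 * 36/23
= 252/23

252/23


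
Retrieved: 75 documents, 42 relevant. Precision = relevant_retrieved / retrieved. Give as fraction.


Precision = relevant_retrieved / total_retrieved
= 42 / 75
= 42 / (42 + 33)
= 14/25

14/25


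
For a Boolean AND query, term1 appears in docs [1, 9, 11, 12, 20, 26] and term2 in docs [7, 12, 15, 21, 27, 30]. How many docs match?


Boolean AND: find intersection of posting lists
term1 docs: [1, 9, 11, 12, 20, 26]
term2 docs: [7, 12, 15, 21, 27, 30]
Intersection: [12]
|intersection| = 1

1


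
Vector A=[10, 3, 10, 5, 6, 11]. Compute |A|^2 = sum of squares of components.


|A|^2 = sum of squared components
A[0]^2 = 10^2 = 100
A[1]^2 = 3^2 = 9
A[2]^2 = 10^2 = 100
A[3]^2 = 5^2 = 25
A[4]^2 = 6^2 = 36
A[5]^2 = 11^2 = 121
Sum = 100 + 9 + 100 + 25 + 36 + 121 = 391

391


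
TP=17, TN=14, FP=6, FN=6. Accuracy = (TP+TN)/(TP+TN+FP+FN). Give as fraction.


Accuracy = (TP + TN) / (TP + TN + FP + FN)
TP + TN = 17 + 14 = 31
Total = 17 + 14 + 6 + 6 = 43
Accuracy = 31 / 43 = 31/43

31/43


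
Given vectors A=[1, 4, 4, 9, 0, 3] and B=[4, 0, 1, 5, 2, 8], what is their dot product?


Dot product = sum of element-wise products
A[0]*B[0] = 1*4 = 4
A[1]*B[1] = 4*0 = 0
A[2]*B[2] = 4*1 = 4
A[3]*B[3] = 9*5 = 45
A[4]*B[4] = 0*2 = 0
A[5]*B[5] = 3*8 = 24
Sum = 4 + 0 + 4 + 45 + 0 + 24 = 77

77


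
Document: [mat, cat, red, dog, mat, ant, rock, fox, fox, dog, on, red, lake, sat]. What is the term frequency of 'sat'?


Document has 14 words
Scanning for 'sat':
Found at positions: [13]
Count = 1

1


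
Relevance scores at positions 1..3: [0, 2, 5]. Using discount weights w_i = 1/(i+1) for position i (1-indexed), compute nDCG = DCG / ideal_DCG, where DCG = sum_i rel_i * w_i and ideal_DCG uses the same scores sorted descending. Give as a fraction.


Position discount weights w_i = 1/(i+1) for i=1..3:
Weights = [1/2, 1/3, 1/4]
Actual relevance: [0, 2, 5]
DCG = 0/2 + 2/3 + 5/4 = 23/12
Ideal relevance (sorted desc): [5, 2, 0]
Ideal DCG = 5/2 + 2/3 + 0/4 = 19/6
nDCG = DCG / ideal_DCG = 23/12 / 19/6 = 23/38

23/38


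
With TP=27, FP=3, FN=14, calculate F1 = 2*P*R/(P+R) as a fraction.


F1 = 2 * P * R / (P + R)
P = TP/(TP+FP) = 27/30 = 9/10
R = TP/(TP+FN) = 27/41 = 27/41
2 * P * R = 2 * 9/10 * 27/41 = 243/205
P + R = 9/10 + 27/41 = 639/410
F1 = 243/205 / 639/410 = 54/71

54/71


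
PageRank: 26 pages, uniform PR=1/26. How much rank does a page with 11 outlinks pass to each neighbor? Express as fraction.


Initial PR = 1/26 = 1/26
Outlinks = 11
Contribution per link = PR / outlinks
= 1/26 / 11
= 1/286

1/286


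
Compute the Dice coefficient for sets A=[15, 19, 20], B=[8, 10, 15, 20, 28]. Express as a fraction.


A intersect B = [15, 20]
|A intersect B| = 2
|A| = 3, |B| = 5
Dice = 2*2 / (3+5)
= 4 / 8 = 1/2

1/2


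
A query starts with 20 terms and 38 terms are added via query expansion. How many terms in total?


Original terms: 20
Expansion terms: 38
Total = 20 + 38 = 58

58


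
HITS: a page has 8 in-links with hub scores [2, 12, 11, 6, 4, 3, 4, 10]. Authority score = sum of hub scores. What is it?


Authority = sum of hub scores of in-linkers
In-link 1: hub score = 2
In-link 2: hub score = 12
In-link 3: hub score = 11
In-link 4: hub score = 6
In-link 5: hub score = 4
In-link 6: hub score = 3
In-link 7: hub score = 4
In-link 8: hub score = 10
Authority = 2 + 12 + 11 + 6 + 4 + 3 + 4 + 10 = 52

52


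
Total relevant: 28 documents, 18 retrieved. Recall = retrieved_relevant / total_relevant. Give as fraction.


Recall = retrieved_relevant / total_relevant
= 18 / 28
= 18 / (18 + 10)
= 9/14

9/14


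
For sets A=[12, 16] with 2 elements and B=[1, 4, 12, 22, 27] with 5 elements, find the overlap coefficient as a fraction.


A intersect B = [12]
|A intersect B| = 1
min(|A|, |B|) = min(2, 5) = 2
Overlap = 1 / 2 = 1/2

1/2


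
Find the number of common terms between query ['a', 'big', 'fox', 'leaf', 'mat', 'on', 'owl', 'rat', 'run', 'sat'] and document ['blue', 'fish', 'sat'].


Query terms: ['a', 'big', 'fox', 'leaf', 'mat', 'on', 'owl', 'rat', 'run', 'sat']
Document terms: ['blue', 'fish', 'sat']
Common terms: ['sat']
Overlap count = 1

1


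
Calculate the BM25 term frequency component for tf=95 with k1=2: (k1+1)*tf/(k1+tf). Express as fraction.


BM25 TF component = (k1+1)*tf / (k1+tf)
k1 = 2, tf = 95
Numerator = (2+1)*95 = 285
Denominator = 2 + 95 = 97
= 285/97 = 285/97

285/97


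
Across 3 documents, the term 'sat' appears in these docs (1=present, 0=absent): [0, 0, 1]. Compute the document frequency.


Checking each document for 'sat':
Doc 1: absent
Doc 2: absent
Doc 3: present
df = sum of presences = 0 + 0 + 1 = 1

1


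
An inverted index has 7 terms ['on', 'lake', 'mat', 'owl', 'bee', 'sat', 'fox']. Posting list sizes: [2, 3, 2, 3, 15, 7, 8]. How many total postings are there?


Summing posting list sizes:
'on': 2 postings
'lake': 3 postings
'mat': 2 postings
'owl': 3 postings
'bee': 15 postings
'sat': 7 postings
'fox': 8 postings
Total = 2 + 3 + 2 + 3 + 15 + 7 + 8 = 40

40


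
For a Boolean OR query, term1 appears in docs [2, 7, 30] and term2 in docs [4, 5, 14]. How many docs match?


Boolean OR: find union of posting lists
term1 docs: [2, 7, 30]
term2 docs: [4, 5, 14]
Union: [2, 4, 5, 7, 14, 30]
|union| = 6

6


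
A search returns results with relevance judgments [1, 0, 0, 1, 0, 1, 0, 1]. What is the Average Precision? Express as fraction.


Computing P@k for each relevant position:
Position 1: relevant, P@1 = 1/1 = 1
Position 2: not relevant
Position 3: not relevant
Position 4: relevant, P@4 = 2/4 = 1/2
Position 5: not relevant
Position 6: relevant, P@6 = 3/6 = 1/2
Position 7: not relevant
Position 8: relevant, P@8 = 4/8 = 1/2
Sum of P@k = 1 + 1/2 + 1/2 + 1/2 = 5/2
AP = 5/2 / 4 = 5/8

5/8


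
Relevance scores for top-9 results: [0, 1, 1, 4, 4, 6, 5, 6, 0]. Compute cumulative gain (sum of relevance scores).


Cumulative Gain = sum of relevance scores
Position 1: rel=0, running sum=0
Position 2: rel=1, running sum=1
Position 3: rel=1, running sum=2
Position 4: rel=4, running sum=6
Position 5: rel=4, running sum=10
Position 6: rel=6, running sum=16
Position 7: rel=5, running sum=21
Position 8: rel=6, running sum=27
Position 9: rel=0, running sum=27
CG = 27

27


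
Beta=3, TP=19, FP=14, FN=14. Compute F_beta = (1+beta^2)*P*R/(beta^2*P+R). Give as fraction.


P = TP/(TP+FP) = 19/33 = 19/33
R = TP/(TP+FN) = 19/33 = 19/33
beta^2 = 3^2 = 9
(1 + beta^2) = 10
Numerator = (1+beta^2)*P*R = 3610/1089
Denominator = beta^2*P + R = 57/11 + 19/33 = 190/33
F_beta = 19/33

19/33


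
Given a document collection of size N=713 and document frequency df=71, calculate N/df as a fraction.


IDF ratio = N / df
= 713 / 71
= 713/71

713/71


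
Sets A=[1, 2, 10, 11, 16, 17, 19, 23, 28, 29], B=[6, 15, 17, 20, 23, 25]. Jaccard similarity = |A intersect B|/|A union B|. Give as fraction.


A intersect B = [17, 23]
|A intersect B| = 2
A union B = [1, 2, 6, 10, 11, 15, 16, 17, 19, 20, 23, 25, 28, 29]
|A union B| = 14
Jaccard = 2/14 = 1/7

1/7


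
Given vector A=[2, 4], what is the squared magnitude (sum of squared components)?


|A|^2 = sum of squared components
A[0]^2 = 2^2 = 4
A[1]^2 = 4^2 = 16
Sum = 4 + 16 = 20

20


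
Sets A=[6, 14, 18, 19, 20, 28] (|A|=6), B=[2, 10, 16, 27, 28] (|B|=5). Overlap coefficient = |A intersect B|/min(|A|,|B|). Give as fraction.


A intersect B = [28]
|A intersect B| = 1
min(|A|, |B|) = min(6, 5) = 5
Overlap = 1 / 5 = 1/5

1/5


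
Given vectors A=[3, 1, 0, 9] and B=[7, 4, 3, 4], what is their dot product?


Dot product = sum of element-wise products
A[0]*B[0] = 3*7 = 21
A[1]*B[1] = 1*4 = 4
A[2]*B[2] = 0*3 = 0
A[3]*B[3] = 9*4 = 36
Sum = 21 + 4 + 0 + 36 = 61

61


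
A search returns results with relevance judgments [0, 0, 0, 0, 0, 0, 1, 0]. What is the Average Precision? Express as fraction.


Computing P@k for each relevant position:
Position 1: not relevant
Position 2: not relevant
Position 3: not relevant
Position 4: not relevant
Position 5: not relevant
Position 6: not relevant
Position 7: relevant, P@7 = 1/7 = 1/7
Position 8: not relevant
Sum of P@k = 1/7 = 1/7
AP = 1/7 / 1 = 1/7

1/7


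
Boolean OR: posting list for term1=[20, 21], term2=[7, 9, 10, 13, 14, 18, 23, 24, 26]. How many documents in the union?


Boolean OR: find union of posting lists
term1 docs: [20, 21]
term2 docs: [7, 9, 10, 13, 14, 18, 23, 24, 26]
Union: [7, 9, 10, 13, 14, 18, 20, 21, 23, 24, 26]
|union| = 11

11


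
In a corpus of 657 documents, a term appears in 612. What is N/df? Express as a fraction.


IDF ratio = N / df
= 657 / 612
= 73/68

73/68


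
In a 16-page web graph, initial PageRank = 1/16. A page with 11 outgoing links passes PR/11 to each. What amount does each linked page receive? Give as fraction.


Initial PR = 1/16 = 1/16
Outlinks = 11
Contribution per link = PR / outlinks
= 1/16 / 11
= 1/176

1/176


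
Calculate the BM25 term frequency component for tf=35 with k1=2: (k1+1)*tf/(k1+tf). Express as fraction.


BM25 TF component = (k1+1)*tf / (k1+tf)
k1 = 2, tf = 35
Numerator = (2+1)*35 = 105
Denominator = 2 + 35 = 37
= 105/37 = 105/37

105/37


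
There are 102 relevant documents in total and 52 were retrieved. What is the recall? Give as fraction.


Recall = retrieved_relevant / total_relevant
= 52 / 102
= 52 / (52 + 50)
= 26/51

26/51


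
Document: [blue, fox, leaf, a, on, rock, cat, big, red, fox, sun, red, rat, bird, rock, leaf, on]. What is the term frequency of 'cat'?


Document has 17 words
Scanning for 'cat':
Found at positions: [6]
Count = 1

1


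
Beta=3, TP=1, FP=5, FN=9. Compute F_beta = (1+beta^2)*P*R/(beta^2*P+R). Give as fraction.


P = TP/(TP+FP) = 1/6 = 1/6
R = TP/(TP+FN) = 1/10 = 1/10
beta^2 = 3^2 = 9
(1 + beta^2) = 10
Numerator = (1+beta^2)*P*R = 1/6
Denominator = beta^2*P + R = 3/2 + 1/10 = 8/5
F_beta = 5/48

5/48


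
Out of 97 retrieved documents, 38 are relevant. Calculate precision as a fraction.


Precision = relevant_retrieved / total_retrieved
= 38 / 97
= 38 / (38 + 59)
= 38/97

38/97


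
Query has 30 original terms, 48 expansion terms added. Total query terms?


Original terms: 30
Expansion terms: 48
Total = 30 + 48 = 78

78


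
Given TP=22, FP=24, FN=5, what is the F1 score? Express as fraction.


F1 = 2 * P * R / (P + R)
P = TP/(TP+FP) = 22/46 = 11/23
R = TP/(TP+FN) = 22/27 = 22/27
2 * P * R = 2 * 11/23 * 22/27 = 484/621
P + R = 11/23 + 22/27 = 803/621
F1 = 484/621 / 803/621 = 44/73

44/73


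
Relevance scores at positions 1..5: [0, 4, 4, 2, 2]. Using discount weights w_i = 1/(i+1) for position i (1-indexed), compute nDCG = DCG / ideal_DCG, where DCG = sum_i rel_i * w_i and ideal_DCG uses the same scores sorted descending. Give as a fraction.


Position discount weights w_i = 1/(i+1) for i=1..5:
Weights = [1/2, 1/3, 1/4, 1/5, 1/6]
Actual relevance: [0, 4, 4, 2, 2]
DCG = 0/2 + 4/3 + 4/4 + 2/5 + 2/6 = 46/15
Ideal relevance (sorted desc): [4, 4, 2, 2, 0]
Ideal DCG = 4/2 + 4/3 + 2/4 + 2/5 + 0/6 = 127/30
nDCG = DCG / ideal_DCG = 46/15 / 127/30 = 92/127

92/127


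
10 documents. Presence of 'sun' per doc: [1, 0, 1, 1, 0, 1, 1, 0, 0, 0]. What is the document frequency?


Checking each document for 'sun':
Doc 1: present
Doc 2: absent
Doc 3: present
Doc 4: present
Doc 5: absent
Doc 6: present
Doc 7: present
Doc 8: absent
Doc 9: absent
Doc 10: absent
df = sum of presences = 1 + 0 + 1 + 1 + 0 + 1 + 1 + 0 + 0 + 0 = 5

5


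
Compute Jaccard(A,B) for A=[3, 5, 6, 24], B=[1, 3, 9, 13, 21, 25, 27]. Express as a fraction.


A intersect B = [3]
|A intersect B| = 1
A union B = [1, 3, 5, 6, 9, 13, 21, 24, 25, 27]
|A union B| = 10
Jaccard = 1/10 = 1/10

1/10


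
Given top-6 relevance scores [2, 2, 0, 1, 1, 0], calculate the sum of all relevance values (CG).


Cumulative Gain = sum of relevance scores
Position 1: rel=2, running sum=2
Position 2: rel=2, running sum=4
Position 3: rel=0, running sum=4
Position 4: rel=1, running sum=5
Position 5: rel=1, running sum=6
Position 6: rel=0, running sum=6
CG = 6

6


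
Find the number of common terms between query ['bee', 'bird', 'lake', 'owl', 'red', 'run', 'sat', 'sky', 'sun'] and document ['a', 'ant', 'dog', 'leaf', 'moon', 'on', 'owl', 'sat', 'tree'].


Query terms: ['bee', 'bird', 'lake', 'owl', 'red', 'run', 'sat', 'sky', 'sun']
Document terms: ['a', 'ant', 'dog', 'leaf', 'moon', 'on', 'owl', 'sat', 'tree']
Common terms: ['owl', 'sat']
Overlap count = 2

2


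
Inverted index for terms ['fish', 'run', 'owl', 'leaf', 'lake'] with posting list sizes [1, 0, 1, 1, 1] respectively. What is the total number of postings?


Summing posting list sizes:
'fish': 1 postings
'run': 0 postings
'owl': 1 postings
'leaf': 1 postings
'lake': 1 postings
Total = 1 + 0 + 1 + 1 + 1 = 4

4


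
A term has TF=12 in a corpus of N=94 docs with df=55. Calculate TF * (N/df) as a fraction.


TF * (N/df)
= 12 * (94/55)
= 12 * 94/55
= 1128/55

1128/55


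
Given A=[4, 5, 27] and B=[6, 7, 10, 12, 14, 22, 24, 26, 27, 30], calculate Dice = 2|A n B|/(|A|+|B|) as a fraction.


A intersect B = [27]
|A intersect B| = 1
|A| = 3, |B| = 10
Dice = 2*1 / (3+10)
= 2 / 13 = 2/13

2/13


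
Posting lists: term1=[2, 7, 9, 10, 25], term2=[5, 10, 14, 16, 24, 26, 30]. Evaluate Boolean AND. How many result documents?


Boolean AND: find intersection of posting lists
term1 docs: [2, 7, 9, 10, 25]
term2 docs: [5, 10, 14, 16, 24, 26, 30]
Intersection: [10]
|intersection| = 1

1


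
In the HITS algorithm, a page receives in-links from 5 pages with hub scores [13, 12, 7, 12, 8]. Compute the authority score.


Authority = sum of hub scores of in-linkers
In-link 1: hub score = 13
In-link 2: hub score = 12
In-link 3: hub score = 7
In-link 4: hub score = 12
In-link 5: hub score = 8
Authority = 13 + 12 + 7 + 12 + 8 = 52

52


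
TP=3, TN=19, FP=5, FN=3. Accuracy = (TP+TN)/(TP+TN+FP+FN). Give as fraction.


Accuracy = (TP + TN) / (TP + TN + FP + FN)
TP + TN = 3 + 19 = 22
Total = 3 + 19 + 5 + 3 = 30
Accuracy = 22 / 30 = 11/15

11/15


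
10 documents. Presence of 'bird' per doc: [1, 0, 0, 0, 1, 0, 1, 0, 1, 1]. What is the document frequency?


Checking each document for 'bird':
Doc 1: present
Doc 2: absent
Doc 3: absent
Doc 4: absent
Doc 5: present
Doc 6: absent
Doc 7: present
Doc 8: absent
Doc 9: present
Doc 10: present
df = sum of presences = 1 + 0 + 0 + 0 + 1 + 0 + 1 + 0 + 1 + 1 = 5

5


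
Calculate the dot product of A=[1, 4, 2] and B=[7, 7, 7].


Dot product = sum of element-wise products
A[0]*B[0] = 1*7 = 7
A[1]*B[1] = 4*7 = 28
A[2]*B[2] = 2*7 = 14
Sum = 7 + 28 + 14 = 49

49


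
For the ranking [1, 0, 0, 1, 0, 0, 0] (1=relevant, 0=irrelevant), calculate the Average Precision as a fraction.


Computing P@k for each relevant position:
Position 1: relevant, P@1 = 1/1 = 1
Position 2: not relevant
Position 3: not relevant
Position 4: relevant, P@4 = 2/4 = 1/2
Position 5: not relevant
Position 6: not relevant
Position 7: not relevant
Sum of P@k = 1 + 1/2 = 3/2
AP = 3/2 / 2 = 3/4

3/4


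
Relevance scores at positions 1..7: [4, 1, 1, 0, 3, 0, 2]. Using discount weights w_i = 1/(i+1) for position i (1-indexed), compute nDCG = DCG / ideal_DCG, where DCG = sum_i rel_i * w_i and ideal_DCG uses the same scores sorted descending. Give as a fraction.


Position discount weights w_i = 1/(i+1) for i=1..7:
Weights = [1/2, 1/3, 1/4, 1/5, 1/6, 1/7, 1/8]
Actual relevance: [4, 1, 1, 0, 3, 0, 2]
DCG = 4/2 + 1/3 + 1/4 + 0/5 + 3/6 + 0/7 + 2/8 = 10/3
Ideal relevance (sorted desc): [4, 3, 2, 1, 1, 0, 0]
Ideal DCG = 4/2 + 3/3 + 2/4 + 1/5 + 1/6 + 0/7 + 0/8 = 58/15
nDCG = DCG / ideal_DCG = 10/3 / 58/15 = 25/29

25/29


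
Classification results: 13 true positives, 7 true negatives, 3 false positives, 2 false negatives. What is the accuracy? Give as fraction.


Accuracy = (TP + TN) / (TP + TN + FP + FN)
TP + TN = 13 + 7 = 20
Total = 13 + 7 + 3 + 2 = 25
Accuracy = 20 / 25 = 4/5

4/5


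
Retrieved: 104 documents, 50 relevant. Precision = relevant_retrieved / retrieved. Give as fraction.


Precision = relevant_retrieved / total_retrieved
= 50 / 104
= 50 / (50 + 54)
= 25/52

25/52


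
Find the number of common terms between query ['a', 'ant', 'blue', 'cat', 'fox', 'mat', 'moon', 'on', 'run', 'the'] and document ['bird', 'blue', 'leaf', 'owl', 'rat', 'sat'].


Query terms: ['a', 'ant', 'blue', 'cat', 'fox', 'mat', 'moon', 'on', 'run', 'the']
Document terms: ['bird', 'blue', 'leaf', 'owl', 'rat', 'sat']
Common terms: ['blue']
Overlap count = 1

1


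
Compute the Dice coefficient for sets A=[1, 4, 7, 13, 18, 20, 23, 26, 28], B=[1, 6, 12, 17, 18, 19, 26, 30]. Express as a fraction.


A intersect B = [1, 18, 26]
|A intersect B| = 3
|A| = 9, |B| = 8
Dice = 2*3 / (9+8)
= 6 / 17 = 6/17

6/17


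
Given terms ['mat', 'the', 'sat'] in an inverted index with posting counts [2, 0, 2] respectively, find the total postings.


Summing posting list sizes:
'mat': 2 postings
'the': 0 postings
'sat': 2 postings
Total = 2 + 0 + 2 = 4

4


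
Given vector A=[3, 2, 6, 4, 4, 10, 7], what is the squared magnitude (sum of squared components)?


|A|^2 = sum of squared components
A[0]^2 = 3^2 = 9
A[1]^2 = 2^2 = 4
A[2]^2 = 6^2 = 36
A[3]^2 = 4^2 = 16
A[4]^2 = 4^2 = 16
A[5]^2 = 10^2 = 100
A[6]^2 = 7^2 = 49
Sum = 9 + 4 + 36 + 16 + 16 + 100 + 49 = 230

230


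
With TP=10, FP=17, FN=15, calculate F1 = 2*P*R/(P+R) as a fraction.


F1 = 2 * P * R / (P + R)
P = TP/(TP+FP) = 10/27 = 10/27
R = TP/(TP+FN) = 10/25 = 2/5
2 * P * R = 2 * 10/27 * 2/5 = 8/27
P + R = 10/27 + 2/5 = 104/135
F1 = 8/27 / 104/135 = 5/13

5/13


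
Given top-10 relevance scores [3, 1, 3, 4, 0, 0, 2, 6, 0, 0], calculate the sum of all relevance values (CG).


Cumulative Gain = sum of relevance scores
Position 1: rel=3, running sum=3
Position 2: rel=1, running sum=4
Position 3: rel=3, running sum=7
Position 4: rel=4, running sum=11
Position 5: rel=0, running sum=11
Position 6: rel=0, running sum=11
Position 7: rel=2, running sum=13
Position 8: rel=6, running sum=19
Position 9: rel=0, running sum=19
Position 10: rel=0, running sum=19
CG = 19

19


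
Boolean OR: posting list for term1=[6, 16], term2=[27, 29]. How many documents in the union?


Boolean OR: find union of posting lists
term1 docs: [6, 16]
term2 docs: [27, 29]
Union: [6, 16, 27, 29]
|union| = 4

4


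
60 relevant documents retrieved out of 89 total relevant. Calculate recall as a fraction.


Recall = retrieved_relevant / total_relevant
= 60 / 89
= 60 / (60 + 29)
= 60/89

60/89


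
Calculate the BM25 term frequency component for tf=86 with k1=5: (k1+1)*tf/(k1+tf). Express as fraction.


BM25 TF component = (k1+1)*tf / (k1+tf)
k1 = 5, tf = 86
Numerator = (5+1)*86 = 516
Denominator = 5 + 86 = 91
= 516/91 = 516/91

516/91


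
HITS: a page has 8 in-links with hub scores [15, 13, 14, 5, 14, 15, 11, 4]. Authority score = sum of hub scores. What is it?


Authority = sum of hub scores of in-linkers
In-link 1: hub score = 15
In-link 2: hub score = 13
In-link 3: hub score = 14
In-link 4: hub score = 5
In-link 5: hub score = 14
In-link 6: hub score = 15
In-link 7: hub score = 11
In-link 8: hub score = 4
Authority = 15 + 13 + 14 + 5 + 14 + 15 + 11 + 4 = 91

91


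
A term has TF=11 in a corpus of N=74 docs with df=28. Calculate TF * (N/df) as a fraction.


TF * (N/df)
= 11 * (74/28)
= 11 * 37/14
= 407/14

407/14


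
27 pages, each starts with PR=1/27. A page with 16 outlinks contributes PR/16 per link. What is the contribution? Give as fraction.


Initial PR = 1/27 = 1/27
Outlinks = 16
Contribution per link = PR / outlinks
= 1/27 / 16
= 1/432

1/432


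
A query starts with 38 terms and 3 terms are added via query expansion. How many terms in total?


Original terms: 38
Expansion terms: 3
Total = 38 + 3 = 41

41


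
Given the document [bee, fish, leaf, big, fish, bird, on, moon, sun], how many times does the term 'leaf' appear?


Document has 9 words
Scanning for 'leaf':
Found at positions: [2]
Count = 1

1


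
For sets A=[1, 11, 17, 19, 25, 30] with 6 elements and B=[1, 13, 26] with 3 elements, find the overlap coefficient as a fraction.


A intersect B = [1]
|A intersect B| = 1
min(|A|, |B|) = min(6, 3) = 3
Overlap = 1 / 3 = 1/3

1/3


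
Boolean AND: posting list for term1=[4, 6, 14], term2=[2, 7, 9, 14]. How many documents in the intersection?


Boolean AND: find intersection of posting lists
term1 docs: [4, 6, 14]
term2 docs: [2, 7, 9, 14]
Intersection: [14]
|intersection| = 1

1


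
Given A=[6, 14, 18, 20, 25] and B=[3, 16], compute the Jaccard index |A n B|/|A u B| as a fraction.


A intersect B = []
|A intersect B| = 0
A union B = [3, 6, 14, 16, 18, 20, 25]
|A union B| = 7
Jaccard = 0/7 = 0

0


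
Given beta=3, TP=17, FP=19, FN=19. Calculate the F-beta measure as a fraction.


P = TP/(TP+FP) = 17/36 = 17/36
R = TP/(TP+FN) = 17/36 = 17/36
beta^2 = 3^2 = 9
(1 + beta^2) = 10
Numerator = (1+beta^2)*P*R = 1445/648
Denominator = beta^2*P + R = 17/4 + 17/36 = 85/18
F_beta = 17/36

17/36


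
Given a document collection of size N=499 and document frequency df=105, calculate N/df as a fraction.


IDF ratio = N / df
= 499 / 105
= 499/105

499/105


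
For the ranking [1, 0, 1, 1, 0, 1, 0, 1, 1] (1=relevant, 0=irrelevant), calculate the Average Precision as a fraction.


Computing P@k for each relevant position:
Position 1: relevant, P@1 = 1/1 = 1
Position 2: not relevant
Position 3: relevant, P@3 = 2/3 = 2/3
Position 4: relevant, P@4 = 3/4 = 3/4
Position 5: not relevant
Position 6: relevant, P@6 = 4/6 = 2/3
Position 7: not relevant
Position 8: relevant, P@8 = 5/8 = 5/8
Position 9: relevant, P@9 = 6/9 = 2/3
Sum of P@k = 1 + 2/3 + 3/4 + 2/3 + 5/8 + 2/3 = 35/8
AP = 35/8 / 6 = 35/48

35/48


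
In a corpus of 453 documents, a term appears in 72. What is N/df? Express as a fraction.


IDF ratio = N / df
= 453 / 72
= 151/24

151/24


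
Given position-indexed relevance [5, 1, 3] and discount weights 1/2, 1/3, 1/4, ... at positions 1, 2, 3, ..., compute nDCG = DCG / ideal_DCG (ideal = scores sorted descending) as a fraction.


Position discount weights w_i = 1/(i+1) for i=1..3:
Weights = [1/2, 1/3, 1/4]
Actual relevance: [5, 1, 3]
DCG = 5/2 + 1/3 + 3/4 = 43/12
Ideal relevance (sorted desc): [5, 3, 1]
Ideal DCG = 5/2 + 3/3 + 1/4 = 15/4
nDCG = DCG / ideal_DCG = 43/12 / 15/4 = 43/45

43/45


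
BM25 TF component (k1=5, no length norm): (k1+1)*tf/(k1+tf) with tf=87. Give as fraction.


BM25 TF component = (k1+1)*tf / (k1+tf)
k1 = 5, tf = 87
Numerator = (5+1)*87 = 522
Denominator = 5 + 87 = 92
= 522/92 = 261/46

261/46


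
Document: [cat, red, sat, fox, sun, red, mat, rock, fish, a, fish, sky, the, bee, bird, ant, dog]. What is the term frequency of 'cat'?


Document has 17 words
Scanning for 'cat':
Found at positions: [0]
Count = 1

1


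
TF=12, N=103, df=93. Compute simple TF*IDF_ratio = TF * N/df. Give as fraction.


TF * (N/df)
= 12 * (103/93)
= 12 * 103/93
= 412/31

412/31


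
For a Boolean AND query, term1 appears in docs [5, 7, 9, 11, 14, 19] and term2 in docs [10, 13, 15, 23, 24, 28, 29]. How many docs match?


Boolean AND: find intersection of posting lists
term1 docs: [5, 7, 9, 11, 14, 19]
term2 docs: [10, 13, 15, 23, 24, 28, 29]
Intersection: []
|intersection| = 0

0


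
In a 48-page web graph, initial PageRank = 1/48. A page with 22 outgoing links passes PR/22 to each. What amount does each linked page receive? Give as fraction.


Initial PR = 1/48 = 1/48
Outlinks = 22
Contribution per link = PR / outlinks
= 1/48 / 22
= 1/1056

1/1056


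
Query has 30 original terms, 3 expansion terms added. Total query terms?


Original terms: 30
Expansion terms: 3
Total = 30 + 3 = 33

33


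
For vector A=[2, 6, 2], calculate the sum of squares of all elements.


|A|^2 = sum of squared components
A[0]^2 = 2^2 = 4
A[1]^2 = 6^2 = 36
A[2]^2 = 2^2 = 4
Sum = 4 + 36 + 4 = 44

44


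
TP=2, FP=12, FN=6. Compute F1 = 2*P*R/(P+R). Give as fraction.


F1 = 2 * P * R / (P + R)
P = TP/(TP+FP) = 2/14 = 1/7
R = TP/(TP+FN) = 2/8 = 1/4
2 * P * R = 2 * 1/7 * 1/4 = 1/14
P + R = 1/7 + 1/4 = 11/28
F1 = 1/14 / 11/28 = 2/11

2/11


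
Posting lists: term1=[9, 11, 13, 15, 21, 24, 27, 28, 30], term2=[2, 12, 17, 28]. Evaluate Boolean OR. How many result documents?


Boolean OR: find union of posting lists
term1 docs: [9, 11, 13, 15, 21, 24, 27, 28, 30]
term2 docs: [2, 12, 17, 28]
Union: [2, 9, 11, 12, 13, 15, 17, 21, 24, 27, 28, 30]
|union| = 12

12


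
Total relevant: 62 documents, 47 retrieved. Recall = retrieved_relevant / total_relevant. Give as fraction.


Recall = retrieved_relevant / total_relevant
= 47 / 62
= 47 / (47 + 15)
= 47/62

47/62


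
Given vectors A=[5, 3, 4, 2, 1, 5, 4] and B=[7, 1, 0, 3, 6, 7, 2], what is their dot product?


Dot product = sum of element-wise products
A[0]*B[0] = 5*7 = 35
A[1]*B[1] = 3*1 = 3
A[2]*B[2] = 4*0 = 0
A[3]*B[3] = 2*3 = 6
A[4]*B[4] = 1*6 = 6
A[5]*B[5] = 5*7 = 35
A[6]*B[6] = 4*2 = 8
Sum = 35 + 3 + 0 + 6 + 6 + 35 + 8 = 93

93


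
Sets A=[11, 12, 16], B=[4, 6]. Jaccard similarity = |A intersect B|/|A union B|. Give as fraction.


A intersect B = []
|A intersect B| = 0
A union B = [4, 6, 11, 12, 16]
|A union B| = 5
Jaccard = 0/5 = 0

0


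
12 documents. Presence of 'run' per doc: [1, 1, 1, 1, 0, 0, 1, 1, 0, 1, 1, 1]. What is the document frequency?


Checking each document for 'run':
Doc 1: present
Doc 2: present
Doc 3: present
Doc 4: present
Doc 5: absent
Doc 6: absent
Doc 7: present
Doc 8: present
Doc 9: absent
Doc 10: present
Doc 11: present
Doc 12: present
df = sum of presences = 1 + 1 + 1 + 1 + 0 + 0 + 1 + 1 + 0 + 1 + 1 + 1 = 9

9


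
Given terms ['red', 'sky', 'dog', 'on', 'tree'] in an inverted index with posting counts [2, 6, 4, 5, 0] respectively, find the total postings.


Summing posting list sizes:
'red': 2 postings
'sky': 6 postings
'dog': 4 postings
'on': 5 postings
'tree': 0 postings
Total = 2 + 6 + 4 + 5 + 0 = 17

17


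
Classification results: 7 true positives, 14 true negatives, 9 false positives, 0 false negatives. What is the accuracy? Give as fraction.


Accuracy = (TP + TN) / (TP + TN + FP + FN)
TP + TN = 7 + 14 = 21
Total = 7 + 14 + 9 + 0 = 30
Accuracy = 21 / 30 = 7/10

7/10


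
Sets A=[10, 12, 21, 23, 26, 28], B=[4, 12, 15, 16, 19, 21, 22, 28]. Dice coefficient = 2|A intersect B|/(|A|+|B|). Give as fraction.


A intersect B = [12, 21, 28]
|A intersect B| = 3
|A| = 6, |B| = 8
Dice = 2*3 / (6+8)
= 6 / 14 = 3/7

3/7


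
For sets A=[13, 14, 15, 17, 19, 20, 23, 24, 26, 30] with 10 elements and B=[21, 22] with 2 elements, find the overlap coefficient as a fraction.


A intersect B = []
|A intersect B| = 0
min(|A|, |B|) = min(10, 2) = 2
Overlap = 0 / 2 = 0

0


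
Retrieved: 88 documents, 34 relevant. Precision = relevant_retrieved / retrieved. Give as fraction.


Precision = relevant_retrieved / total_retrieved
= 34 / 88
= 34 / (34 + 54)
= 17/44

17/44


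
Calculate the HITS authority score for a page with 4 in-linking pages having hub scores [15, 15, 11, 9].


Authority = sum of hub scores of in-linkers
In-link 1: hub score = 15
In-link 2: hub score = 15
In-link 3: hub score = 11
In-link 4: hub score = 9
Authority = 15 + 15 + 11 + 9 = 50

50


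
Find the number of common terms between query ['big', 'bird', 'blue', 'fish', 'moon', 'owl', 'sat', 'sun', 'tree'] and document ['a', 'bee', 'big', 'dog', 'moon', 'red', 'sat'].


Query terms: ['big', 'bird', 'blue', 'fish', 'moon', 'owl', 'sat', 'sun', 'tree']
Document terms: ['a', 'bee', 'big', 'dog', 'moon', 'red', 'sat']
Common terms: ['big', 'moon', 'sat']
Overlap count = 3

3


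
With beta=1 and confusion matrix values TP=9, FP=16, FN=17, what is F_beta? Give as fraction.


P = TP/(TP+FP) = 9/25 = 9/25
R = TP/(TP+FN) = 9/26 = 9/26
beta^2 = 1^2 = 1
(1 + beta^2) = 2
Numerator = (1+beta^2)*P*R = 81/325
Denominator = beta^2*P + R = 9/25 + 9/26 = 459/650
F_beta = 6/17

6/17


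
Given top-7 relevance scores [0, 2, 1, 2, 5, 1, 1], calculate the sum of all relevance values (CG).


Cumulative Gain = sum of relevance scores
Position 1: rel=0, running sum=0
Position 2: rel=2, running sum=2
Position 3: rel=1, running sum=3
Position 4: rel=2, running sum=5
Position 5: rel=5, running sum=10
Position 6: rel=1, running sum=11
Position 7: rel=1, running sum=12
CG = 12

12


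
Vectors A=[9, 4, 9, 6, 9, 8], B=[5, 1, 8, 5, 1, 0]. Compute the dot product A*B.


Dot product = sum of element-wise products
A[0]*B[0] = 9*5 = 45
A[1]*B[1] = 4*1 = 4
A[2]*B[2] = 9*8 = 72
A[3]*B[3] = 6*5 = 30
A[4]*B[4] = 9*1 = 9
A[5]*B[5] = 8*0 = 0
Sum = 45 + 4 + 72 + 30 + 9 + 0 = 160

160


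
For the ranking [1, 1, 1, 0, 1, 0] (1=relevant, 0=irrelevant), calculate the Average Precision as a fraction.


Computing P@k for each relevant position:
Position 1: relevant, P@1 = 1/1 = 1
Position 2: relevant, P@2 = 2/2 = 1
Position 3: relevant, P@3 = 3/3 = 1
Position 4: not relevant
Position 5: relevant, P@5 = 4/5 = 4/5
Position 6: not relevant
Sum of P@k = 1 + 1 + 1 + 4/5 = 19/5
AP = 19/5 / 4 = 19/20

19/20


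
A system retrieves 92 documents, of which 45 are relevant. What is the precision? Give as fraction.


Precision = relevant_retrieved / total_retrieved
= 45 / 92
= 45 / (45 + 47)
= 45/92

45/92


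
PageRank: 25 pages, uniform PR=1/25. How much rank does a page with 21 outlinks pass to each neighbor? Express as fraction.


Initial PR = 1/25 = 1/25
Outlinks = 21
Contribution per link = PR / outlinks
= 1/25 / 21
= 1/525

1/525


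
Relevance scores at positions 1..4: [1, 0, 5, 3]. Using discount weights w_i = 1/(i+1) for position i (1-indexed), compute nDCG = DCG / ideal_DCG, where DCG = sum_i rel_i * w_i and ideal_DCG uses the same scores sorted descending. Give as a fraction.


Position discount weights w_i = 1/(i+1) for i=1..4:
Weights = [1/2, 1/3, 1/4, 1/5]
Actual relevance: [1, 0, 5, 3]
DCG = 1/2 + 0/3 + 5/4 + 3/5 = 47/20
Ideal relevance (sorted desc): [5, 3, 1, 0]
Ideal DCG = 5/2 + 3/3 + 1/4 + 0/5 = 15/4
nDCG = DCG / ideal_DCG = 47/20 / 15/4 = 47/75

47/75


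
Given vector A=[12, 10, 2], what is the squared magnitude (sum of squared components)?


|A|^2 = sum of squared components
A[0]^2 = 12^2 = 144
A[1]^2 = 10^2 = 100
A[2]^2 = 2^2 = 4
Sum = 144 + 100 + 4 = 248

248


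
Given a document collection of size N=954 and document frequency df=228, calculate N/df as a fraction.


IDF ratio = N / df
= 954 / 228
= 159/38

159/38


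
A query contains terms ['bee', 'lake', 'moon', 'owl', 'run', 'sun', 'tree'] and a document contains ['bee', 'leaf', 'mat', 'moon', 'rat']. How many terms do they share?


Query terms: ['bee', 'lake', 'moon', 'owl', 'run', 'sun', 'tree']
Document terms: ['bee', 'leaf', 'mat', 'moon', 'rat']
Common terms: ['bee', 'moon']
Overlap count = 2

2


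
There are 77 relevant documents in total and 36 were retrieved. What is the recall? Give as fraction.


Recall = retrieved_relevant / total_relevant
= 36 / 77
= 36 / (36 + 41)
= 36/77

36/77


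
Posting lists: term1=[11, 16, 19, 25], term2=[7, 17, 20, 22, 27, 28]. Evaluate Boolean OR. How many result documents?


Boolean OR: find union of posting lists
term1 docs: [11, 16, 19, 25]
term2 docs: [7, 17, 20, 22, 27, 28]
Union: [7, 11, 16, 17, 19, 20, 22, 25, 27, 28]
|union| = 10

10


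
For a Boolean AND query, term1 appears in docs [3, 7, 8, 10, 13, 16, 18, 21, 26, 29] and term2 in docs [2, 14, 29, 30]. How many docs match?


Boolean AND: find intersection of posting lists
term1 docs: [3, 7, 8, 10, 13, 16, 18, 21, 26, 29]
term2 docs: [2, 14, 29, 30]
Intersection: [29]
|intersection| = 1

1


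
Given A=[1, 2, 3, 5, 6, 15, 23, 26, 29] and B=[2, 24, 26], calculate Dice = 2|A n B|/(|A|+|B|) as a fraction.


A intersect B = [2, 26]
|A intersect B| = 2
|A| = 9, |B| = 3
Dice = 2*2 / (9+3)
= 4 / 12 = 1/3

1/3


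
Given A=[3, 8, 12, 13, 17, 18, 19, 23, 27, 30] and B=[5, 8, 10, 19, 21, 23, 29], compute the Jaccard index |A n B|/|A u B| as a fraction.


A intersect B = [8, 19, 23]
|A intersect B| = 3
A union B = [3, 5, 8, 10, 12, 13, 17, 18, 19, 21, 23, 27, 29, 30]
|A union B| = 14
Jaccard = 3/14 = 3/14

3/14


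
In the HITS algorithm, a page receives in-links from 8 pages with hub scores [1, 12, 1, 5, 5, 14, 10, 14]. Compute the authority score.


Authority = sum of hub scores of in-linkers
In-link 1: hub score = 1
In-link 2: hub score = 12
In-link 3: hub score = 1
In-link 4: hub score = 5
In-link 5: hub score = 5
In-link 6: hub score = 14
In-link 7: hub score = 10
In-link 8: hub score = 14
Authority = 1 + 12 + 1 + 5 + 5 + 14 + 10 + 14 = 62

62
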